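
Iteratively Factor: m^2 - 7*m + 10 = (m - 2)*(m - 5)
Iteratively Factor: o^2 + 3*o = (o)*(o + 3)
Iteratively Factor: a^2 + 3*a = (a)*(a + 3)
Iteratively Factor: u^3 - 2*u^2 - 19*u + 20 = (u + 4)*(u^2 - 6*u + 5) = (u - 5)*(u + 4)*(u - 1)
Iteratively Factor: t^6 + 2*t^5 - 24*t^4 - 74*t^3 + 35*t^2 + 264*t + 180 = (t + 3)*(t^5 - t^4 - 21*t^3 - 11*t^2 + 68*t + 60) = (t + 3)^2*(t^4 - 4*t^3 - 9*t^2 + 16*t + 20) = (t - 5)*(t + 3)^2*(t^3 + t^2 - 4*t - 4) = (t - 5)*(t + 2)*(t + 3)^2*(t^2 - t - 2) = (t - 5)*(t + 1)*(t + 2)*(t + 3)^2*(t - 2)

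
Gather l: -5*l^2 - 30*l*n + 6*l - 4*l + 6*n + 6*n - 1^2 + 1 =-5*l^2 + l*(2 - 30*n) + 12*n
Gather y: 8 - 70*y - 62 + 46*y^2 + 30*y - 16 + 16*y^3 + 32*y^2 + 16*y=16*y^3 + 78*y^2 - 24*y - 70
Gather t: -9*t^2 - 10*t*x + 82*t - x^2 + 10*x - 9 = -9*t^2 + t*(82 - 10*x) - x^2 + 10*x - 9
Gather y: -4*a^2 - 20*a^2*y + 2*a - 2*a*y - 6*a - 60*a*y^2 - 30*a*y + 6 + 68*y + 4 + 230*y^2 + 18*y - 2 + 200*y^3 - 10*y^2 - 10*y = -4*a^2 - 4*a + 200*y^3 + y^2*(220 - 60*a) + y*(-20*a^2 - 32*a + 76) + 8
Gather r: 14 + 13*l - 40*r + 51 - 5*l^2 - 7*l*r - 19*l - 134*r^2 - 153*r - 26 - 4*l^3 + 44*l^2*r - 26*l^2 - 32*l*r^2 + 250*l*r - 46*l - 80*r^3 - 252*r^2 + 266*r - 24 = -4*l^3 - 31*l^2 - 52*l - 80*r^3 + r^2*(-32*l - 386) + r*(44*l^2 + 243*l + 73) + 15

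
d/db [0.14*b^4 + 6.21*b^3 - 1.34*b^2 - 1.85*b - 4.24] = 0.56*b^3 + 18.63*b^2 - 2.68*b - 1.85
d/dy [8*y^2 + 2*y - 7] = 16*y + 2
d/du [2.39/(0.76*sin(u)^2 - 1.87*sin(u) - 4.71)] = (4.4693 - 3.6328*sin(u))*cos(u)/(-0.76*sin(u)^2 + 1.87*sin(u) + 4.71)^2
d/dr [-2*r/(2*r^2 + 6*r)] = (r + 3)^(-2)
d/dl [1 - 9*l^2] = -18*l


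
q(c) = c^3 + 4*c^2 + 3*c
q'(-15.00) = 558.00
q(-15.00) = -2520.00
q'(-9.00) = 174.00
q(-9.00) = -432.00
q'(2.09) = 32.82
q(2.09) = 32.87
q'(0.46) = 7.31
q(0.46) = 2.32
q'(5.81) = 150.75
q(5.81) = 348.58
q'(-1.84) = -1.56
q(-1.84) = 1.79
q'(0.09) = 3.74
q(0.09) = 0.30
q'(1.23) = 17.38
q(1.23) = 11.60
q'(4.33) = 93.89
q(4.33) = 169.17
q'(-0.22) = 1.39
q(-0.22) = -0.48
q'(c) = 3*c^2 + 8*c + 3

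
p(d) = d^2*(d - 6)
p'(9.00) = 135.00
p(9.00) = 243.00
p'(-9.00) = 351.00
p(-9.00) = -1215.00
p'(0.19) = -2.17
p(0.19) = -0.21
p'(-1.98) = 35.52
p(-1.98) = -31.28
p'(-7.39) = 252.52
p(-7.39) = -731.26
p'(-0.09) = 1.10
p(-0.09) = -0.05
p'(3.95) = -0.59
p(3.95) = -31.99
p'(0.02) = -0.24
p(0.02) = -0.00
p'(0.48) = -5.07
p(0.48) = -1.27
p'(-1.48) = 24.33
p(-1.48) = -16.38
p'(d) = d^2 + 2*d*(d - 6)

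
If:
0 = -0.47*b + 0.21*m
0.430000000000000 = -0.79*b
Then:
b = -0.54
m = -1.22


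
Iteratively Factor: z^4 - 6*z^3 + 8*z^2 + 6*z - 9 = (z - 3)*(z^3 - 3*z^2 - z + 3) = (z - 3)*(z - 1)*(z^2 - 2*z - 3) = (z - 3)^2*(z - 1)*(z + 1)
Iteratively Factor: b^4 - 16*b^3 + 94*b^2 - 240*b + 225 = (b - 3)*(b^3 - 13*b^2 + 55*b - 75) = (b - 5)*(b - 3)*(b^2 - 8*b + 15) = (b - 5)^2*(b - 3)*(b - 3)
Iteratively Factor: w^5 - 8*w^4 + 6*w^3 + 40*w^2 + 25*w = (w + 1)*(w^4 - 9*w^3 + 15*w^2 + 25*w) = (w + 1)^2*(w^3 - 10*w^2 + 25*w) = w*(w + 1)^2*(w^2 - 10*w + 25) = w*(w - 5)*(w + 1)^2*(w - 5)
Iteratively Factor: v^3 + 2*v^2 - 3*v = (v)*(v^2 + 2*v - 3) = v*(v - 1)*(v + 3)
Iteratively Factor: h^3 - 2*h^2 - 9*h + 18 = (h + 3)*(h^2 - 5*h + 6) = (h - 3)*(h + 3)*(h - 2)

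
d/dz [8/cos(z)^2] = 16*sin(z)/cos(z)^3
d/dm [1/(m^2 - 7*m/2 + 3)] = 2*(7 - 4*m)/(2*m^2 - 7*m + 6)^2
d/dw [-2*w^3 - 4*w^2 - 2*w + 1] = -6*w^2 - 8*w - 2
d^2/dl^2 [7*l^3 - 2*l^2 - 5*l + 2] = 42*l - 4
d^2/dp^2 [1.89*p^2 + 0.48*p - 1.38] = 3.78000000000000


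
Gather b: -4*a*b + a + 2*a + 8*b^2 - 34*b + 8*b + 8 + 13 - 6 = 3*a + 8*b^2 + b*(-4*a - 26) + 15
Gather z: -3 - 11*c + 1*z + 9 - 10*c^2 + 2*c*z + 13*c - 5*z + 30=-10*c^2 + 2*c + z*(2*c - 4) + 36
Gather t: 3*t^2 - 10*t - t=3*t^2 - 11*t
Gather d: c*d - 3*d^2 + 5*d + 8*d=-3*d^2 + d*(c + 13)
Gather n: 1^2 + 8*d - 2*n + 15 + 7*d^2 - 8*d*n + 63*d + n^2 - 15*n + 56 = 7*d^2 + 71*d + n^2 + n*(-8*d - 17) + 72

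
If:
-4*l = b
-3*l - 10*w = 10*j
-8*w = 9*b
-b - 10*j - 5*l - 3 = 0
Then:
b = -12/47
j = -72/235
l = 3/47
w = 27/94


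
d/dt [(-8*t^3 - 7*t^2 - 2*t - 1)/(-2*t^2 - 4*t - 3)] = 2*(8*t^4 + 32*t^3 + 48*t^2 + 19*t + 1)/(4*t^4 + 16*t^3 + 28*t^2 + 24*t + 9)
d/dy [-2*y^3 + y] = 1 - 6*y^2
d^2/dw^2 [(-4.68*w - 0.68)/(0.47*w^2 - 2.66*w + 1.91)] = (-(0.94*w - 2.66)*(1.88*w - 5.32)*(4.68*w + 0.68) + (13.1976*w - 24.2584)*(0.47*w^2 - 2.66*w + 1.91))/(0.47*w^2 - 2.66*w + 1.91)^3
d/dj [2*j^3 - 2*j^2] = 2*j*(3*j - 2)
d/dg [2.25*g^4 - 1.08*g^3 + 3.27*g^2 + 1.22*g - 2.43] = 9.0*g^3 - 3.24*g^2 + 6.54*g + 1.22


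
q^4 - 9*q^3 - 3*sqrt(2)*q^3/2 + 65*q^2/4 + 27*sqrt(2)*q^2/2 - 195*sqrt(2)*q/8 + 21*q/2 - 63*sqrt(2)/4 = (q - 6)*(q - 7/2)*(q + 1/2)*(q - 3*sqrt(2)/2)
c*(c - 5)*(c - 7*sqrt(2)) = c^3 - 7*sqrt(2)*c^2 - 5*c^2 + 35*sqrt(2)*c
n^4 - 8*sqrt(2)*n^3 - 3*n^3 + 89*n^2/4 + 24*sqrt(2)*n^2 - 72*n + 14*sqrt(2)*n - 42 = (n - 7/2)*(n + 1/2)*(n - 6*sqrt(2))*(n - 2*sqrt(2))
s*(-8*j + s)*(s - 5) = -8*j*s^2 + 40*j*s + s^3 - 5*s^2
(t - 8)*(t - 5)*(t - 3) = t^3 - 16*t^2 + 79*t - 120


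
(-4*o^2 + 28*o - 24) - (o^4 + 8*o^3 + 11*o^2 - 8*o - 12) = -o^4 - 8*o^3 - 15*o^2 + 36*o - 12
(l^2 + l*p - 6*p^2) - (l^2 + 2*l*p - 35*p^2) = -l*p + 29*p^2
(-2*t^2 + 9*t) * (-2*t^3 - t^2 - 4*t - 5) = 4*t^5 - 16*t^4 - t^3 - 26*t^2 - 45*t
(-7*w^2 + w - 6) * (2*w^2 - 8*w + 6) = -14*w^4 + 58*w^3 - 62*w^2 + 54*w - 36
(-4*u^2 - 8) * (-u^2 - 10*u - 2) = 4*u^4 + 40*u^3 + 16*u^2 + 80*u + 16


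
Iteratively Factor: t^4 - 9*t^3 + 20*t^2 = (t)*(t^3 - 9*t^2 + 20*t) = t*(t - 5)*(t^2 - 4*t) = t*(t - 5)*(t - 4)*(t)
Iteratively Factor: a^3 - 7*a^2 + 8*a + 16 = (a + 1)*(a^2 - 8*a + 16) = (a - 4)*(a + 1)*(a - 4)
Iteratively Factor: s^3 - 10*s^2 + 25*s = (s)*(s^2 - 10*s + 25) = s*(s - 5)*(s - 5)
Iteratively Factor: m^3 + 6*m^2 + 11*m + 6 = (m + 3)*(m^2 + 3*m + 2) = (m + 2)*(m + 3)*(m + 1)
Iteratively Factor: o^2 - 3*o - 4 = (o + 1)*(o - 4)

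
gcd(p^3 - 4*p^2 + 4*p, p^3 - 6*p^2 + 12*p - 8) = p^2 - 4*p + 4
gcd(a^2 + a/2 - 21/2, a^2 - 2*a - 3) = a - 3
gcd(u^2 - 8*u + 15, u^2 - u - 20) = u - 5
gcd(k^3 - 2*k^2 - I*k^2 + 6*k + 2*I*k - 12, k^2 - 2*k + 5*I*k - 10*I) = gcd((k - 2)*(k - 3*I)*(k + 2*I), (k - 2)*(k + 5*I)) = k - 2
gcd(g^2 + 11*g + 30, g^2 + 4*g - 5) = g + 5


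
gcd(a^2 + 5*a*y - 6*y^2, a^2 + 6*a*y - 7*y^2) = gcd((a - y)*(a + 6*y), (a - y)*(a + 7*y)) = -a + y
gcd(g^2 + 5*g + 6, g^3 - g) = 1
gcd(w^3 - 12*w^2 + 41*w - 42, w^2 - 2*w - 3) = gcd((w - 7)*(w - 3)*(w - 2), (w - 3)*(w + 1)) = w - 3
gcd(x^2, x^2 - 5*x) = x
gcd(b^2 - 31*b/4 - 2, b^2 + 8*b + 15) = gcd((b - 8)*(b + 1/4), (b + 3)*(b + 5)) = 1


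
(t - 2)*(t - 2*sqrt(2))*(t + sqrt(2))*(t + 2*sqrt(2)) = t^4 - 2*t^3 + sqrt(2)*t^3 - 8*t^2 - 2*sqrt(2)*t^2 - 8*sqrt(2)*t + 16*t + 16*sqrt(2)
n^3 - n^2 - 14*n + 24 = (n - 3)*(n - 2)*(n + 4)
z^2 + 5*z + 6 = (z + 2)*(z + 3)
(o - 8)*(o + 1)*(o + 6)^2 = o^4 + 5*o^3 - 56*o^2 - 348*o - 288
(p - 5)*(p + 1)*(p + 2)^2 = p^4 - 17*p^2 - 36*p - 20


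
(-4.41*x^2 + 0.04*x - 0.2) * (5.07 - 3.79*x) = 16.7139*x^3 - 22.5103*x^2 + 0.9608*x - 1.014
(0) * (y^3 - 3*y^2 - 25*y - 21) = 0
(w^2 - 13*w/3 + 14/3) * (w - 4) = w^3 - 25*w^2/3 + 22*w - 56/3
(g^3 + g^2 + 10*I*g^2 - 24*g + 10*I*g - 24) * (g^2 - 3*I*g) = g^5 + g^4 + 7*I*g^4 + 6*g^3 + 7*I*g^3 + 6*g^2 + 72*I*g^2 + 72*I*g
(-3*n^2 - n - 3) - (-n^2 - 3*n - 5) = -2*n^2 + 2*n + 2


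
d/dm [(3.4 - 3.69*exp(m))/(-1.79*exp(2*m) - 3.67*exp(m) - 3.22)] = (-6.6051*exp(2*m) + 12.172*exp(m) + 24.3598)*exp(m)/(3.2041*exp(4*m) + 13.1386*exp(3*m) + 24.9965*exp(2*m) + 23.6348*exp(m) + 10.3684)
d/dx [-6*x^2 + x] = 1 - 12*x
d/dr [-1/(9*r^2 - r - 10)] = (18*r - 1)/(-9*r^2 + r + 10)^2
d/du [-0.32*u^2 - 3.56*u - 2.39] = -0.64*u - 3.56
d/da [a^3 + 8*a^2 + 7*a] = 3*a^2 + 16*a + 7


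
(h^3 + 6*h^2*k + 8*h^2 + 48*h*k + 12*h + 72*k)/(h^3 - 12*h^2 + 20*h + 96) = (h^2 + 6*h*k + 6*h + 36*k)/(h^2 - 14*h + 48)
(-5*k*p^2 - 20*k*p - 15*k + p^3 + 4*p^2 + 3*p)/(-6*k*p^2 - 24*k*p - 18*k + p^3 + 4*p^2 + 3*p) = (-5*k + p)/(-6*k + p)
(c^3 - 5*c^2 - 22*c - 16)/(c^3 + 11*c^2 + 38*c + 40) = (c^2 - 7*c - 8)/(c^2 + 9*c + 20)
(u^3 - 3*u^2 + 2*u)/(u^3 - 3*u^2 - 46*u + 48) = u*(u - 2)/(u^2 - 2*u - 48)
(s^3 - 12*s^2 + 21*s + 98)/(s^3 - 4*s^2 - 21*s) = (s^2 - 5*s - 14)/(s*(s + 3))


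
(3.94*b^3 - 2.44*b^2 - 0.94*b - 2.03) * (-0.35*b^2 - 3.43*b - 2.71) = -1.379*b^5 - 12.6602*b^4 - 1.9792*b^3 + 10.5471*b^2 + 9.5103*b + 5.5013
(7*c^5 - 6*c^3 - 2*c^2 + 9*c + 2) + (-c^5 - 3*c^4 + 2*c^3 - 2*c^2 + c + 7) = 6*c^5 - 3*c^4 - 4*c^3 - 4*c^2 + 10*c + 9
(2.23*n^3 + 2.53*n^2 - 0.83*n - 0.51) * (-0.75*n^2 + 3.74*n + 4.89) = -1.6725*n^5 + 6.4427*n^4 + 20.9894*n^3 + 9.65*n^2 - 5.9661*n - 2.4939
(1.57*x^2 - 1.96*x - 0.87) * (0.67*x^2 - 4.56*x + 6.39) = 1.0519*x^4 - 8.4724*x^3 + 18.387*x^2 - 8.5572*x - 5.5593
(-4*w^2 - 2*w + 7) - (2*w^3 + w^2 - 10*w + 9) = -2*w^3 - 5*w^2 + 8*w - 2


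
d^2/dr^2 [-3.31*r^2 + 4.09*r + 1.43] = -6.62000000000000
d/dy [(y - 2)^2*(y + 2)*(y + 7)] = 4*y^3 + 15*y^2 - 36*y - 20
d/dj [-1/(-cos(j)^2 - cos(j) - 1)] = (2*cos(j) + 1)*sin(j)/(cos(j)^2 + cos(j) + 1)^2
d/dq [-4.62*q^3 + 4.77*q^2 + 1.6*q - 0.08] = -13.86*q^2 + 9.54*q + 1.6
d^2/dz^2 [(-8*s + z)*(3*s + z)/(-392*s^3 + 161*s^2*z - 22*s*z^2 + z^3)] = 2*(23*s + z)/(2401*s^4 - 1372*s^3*z + 294*s^2*z^2 - 28*s*z^3 + z^4)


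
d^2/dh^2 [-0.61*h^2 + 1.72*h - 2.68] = -1.22000000000000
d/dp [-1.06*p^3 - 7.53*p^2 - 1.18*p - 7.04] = -3.18*p^2 - 15.06*p - 1.18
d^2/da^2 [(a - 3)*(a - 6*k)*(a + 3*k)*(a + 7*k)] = 12*a^2 + 24*a*k - 18*a - 78*k^2 - 24*k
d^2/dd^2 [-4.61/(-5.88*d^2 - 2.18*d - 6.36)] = (-318.775968*d^2 - 118.185648*d + 4.61*(11.76*d + 2.18)*(23.52*d + 4.36) - 344.798496)/(5.88*d^2 + 2.18*d + 6.36)^3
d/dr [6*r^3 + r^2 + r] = 18*r^2 + 2*r + 1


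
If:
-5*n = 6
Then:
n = -6/5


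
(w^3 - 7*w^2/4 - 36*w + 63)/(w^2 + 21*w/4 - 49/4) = (w^2 - 36)/(w + 7)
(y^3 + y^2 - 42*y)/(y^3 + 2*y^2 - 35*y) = (y - 6)/(y - 5)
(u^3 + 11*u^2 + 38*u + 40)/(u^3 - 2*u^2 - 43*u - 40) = (u^2 + 6*u + 8)/(u^2 - 7*u - 8)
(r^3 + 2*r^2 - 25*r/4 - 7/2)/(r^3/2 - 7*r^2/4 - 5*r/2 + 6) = (4*r^3 + 8*r^2 - 25*r - 14)/(2*r^3 - 7*r^2 - 10*r + 24)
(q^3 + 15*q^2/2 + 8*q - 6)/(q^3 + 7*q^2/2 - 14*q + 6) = (q + 2)/(q - 2)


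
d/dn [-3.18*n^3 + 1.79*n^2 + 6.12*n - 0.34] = -9.54*n^2 + 3.58*n + 6.12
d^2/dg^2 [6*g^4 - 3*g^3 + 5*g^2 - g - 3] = 72*g^2 - 18*g + 10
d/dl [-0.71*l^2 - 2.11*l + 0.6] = -1.42*l - 2.11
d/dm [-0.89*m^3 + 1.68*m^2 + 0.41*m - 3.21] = -2.67*m^2 + 3.36*m + 0.41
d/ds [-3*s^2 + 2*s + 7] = 2 - 6*s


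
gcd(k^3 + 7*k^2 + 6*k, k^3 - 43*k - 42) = k^2 + 7*k + 6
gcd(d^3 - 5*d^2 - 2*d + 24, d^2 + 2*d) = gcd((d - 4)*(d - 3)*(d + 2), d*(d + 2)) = d + 2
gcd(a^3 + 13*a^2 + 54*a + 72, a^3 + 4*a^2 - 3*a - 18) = a + 3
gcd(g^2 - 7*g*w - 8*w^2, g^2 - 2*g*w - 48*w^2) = -g + 8*w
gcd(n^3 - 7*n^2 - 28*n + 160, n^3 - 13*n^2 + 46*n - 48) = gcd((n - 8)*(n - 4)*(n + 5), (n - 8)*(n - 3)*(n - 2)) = n - 8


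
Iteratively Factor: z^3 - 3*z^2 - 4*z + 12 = (z - 3)*(z^2 - 4) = (z - 3)*(z + 2)*(z - 2)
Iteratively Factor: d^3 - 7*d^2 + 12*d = (d - 3)*(d^2 - 4*d) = d*(d - 3)*(d - 4)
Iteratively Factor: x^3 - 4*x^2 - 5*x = (x - 5)*(x^2 + x) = x*(x - 5)*(x + 1)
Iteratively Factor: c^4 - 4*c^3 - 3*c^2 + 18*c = (c)*(c^3 - 4*c^2 - 3*c + 18) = c*(c - 3)*(c^2 - c - 6) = c*(c - 3)*(c + 2)*(c - 3)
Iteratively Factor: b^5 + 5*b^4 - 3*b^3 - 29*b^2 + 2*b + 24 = (b + 3)*(b^4 + 2*b^3 - 9*b^2 - 2*b + 8) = (b + 3)*(b + 4)*(b^3 - 2*b^2 - b + 2) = (b - 1)*(b + 3)*(b + 4)*(b^2 - b - 2) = (b - 1)*(b + 1)*(b + 3)*(b + 4)*(b - 2)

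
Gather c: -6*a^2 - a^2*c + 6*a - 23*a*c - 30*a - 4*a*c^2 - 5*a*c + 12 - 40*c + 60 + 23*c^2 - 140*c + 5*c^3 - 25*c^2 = -6*a^2 - 24*a + 5*c^3 + c^2*(-4*a - 2) + c*(-a^2 - 28*a - 180) + 72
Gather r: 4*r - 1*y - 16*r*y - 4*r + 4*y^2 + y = -16*r*y + 4*y^2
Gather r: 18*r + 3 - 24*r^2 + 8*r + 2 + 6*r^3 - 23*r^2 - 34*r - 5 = 6*r^3 - 47*r^2 - 8*r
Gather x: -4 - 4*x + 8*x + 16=4*x + 12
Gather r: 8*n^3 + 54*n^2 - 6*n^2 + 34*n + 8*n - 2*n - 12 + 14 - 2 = 8*n^3 + 48*n^2 + 40*n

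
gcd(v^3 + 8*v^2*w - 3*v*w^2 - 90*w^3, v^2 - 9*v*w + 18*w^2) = v - 3*w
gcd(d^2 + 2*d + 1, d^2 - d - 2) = d + 1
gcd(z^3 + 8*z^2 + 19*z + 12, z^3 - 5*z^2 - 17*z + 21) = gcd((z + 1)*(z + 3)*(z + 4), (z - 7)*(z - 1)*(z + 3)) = z + 3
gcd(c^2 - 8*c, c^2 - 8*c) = c^2 - 8*c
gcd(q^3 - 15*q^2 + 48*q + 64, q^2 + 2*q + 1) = q + 1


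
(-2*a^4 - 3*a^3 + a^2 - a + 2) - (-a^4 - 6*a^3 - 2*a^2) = -a^4 + 3*a^3 + 3*a^2 - a + 2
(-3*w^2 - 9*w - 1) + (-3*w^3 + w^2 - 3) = -3*w^3 - 2*w^2 - 9*w - 4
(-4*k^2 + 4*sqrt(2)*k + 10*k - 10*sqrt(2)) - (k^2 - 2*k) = -5*k^2 + 4*sqrt(2)*k + 12*k - 10*sqrt(2)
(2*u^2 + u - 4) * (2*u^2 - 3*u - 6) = 4*u^4 - 4*u^3 - 23*u^2 + 6*u + 24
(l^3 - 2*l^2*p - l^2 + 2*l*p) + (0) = l^3 - 2*l^2*p - l^2 + 2*l*p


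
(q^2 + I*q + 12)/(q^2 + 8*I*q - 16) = (q - 3*I)/(q + 4*I)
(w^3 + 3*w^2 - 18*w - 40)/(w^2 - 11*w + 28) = (w^2 + 7*w + 10)/(w - 7)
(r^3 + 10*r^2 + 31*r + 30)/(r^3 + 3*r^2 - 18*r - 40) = (r + 3)/(r - 4)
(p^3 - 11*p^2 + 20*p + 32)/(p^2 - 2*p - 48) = (p^2 - 3*p - 4)/(p + 6)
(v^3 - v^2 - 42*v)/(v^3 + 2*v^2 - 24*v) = (v - 7)/(v - 4)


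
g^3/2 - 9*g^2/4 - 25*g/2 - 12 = (g/2 + 1)*(g - 8)*(g + 3/2)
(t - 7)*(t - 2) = t^2 - 9*t + 14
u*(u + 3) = u^2 + 3*u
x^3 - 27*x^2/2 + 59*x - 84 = (x - 6)*(x - 4)*(x - 7/2)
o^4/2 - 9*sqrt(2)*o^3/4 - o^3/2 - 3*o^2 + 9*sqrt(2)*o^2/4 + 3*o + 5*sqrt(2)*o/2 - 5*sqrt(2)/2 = (o/2 + sqrt(2)/2)*(o - 1)*(o - 5*sqrt(2))*(o - sqrt(2)/2)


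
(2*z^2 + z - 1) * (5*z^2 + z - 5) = 10*z^4 + 7*z^3 - 14*z^2 - 6*z + 5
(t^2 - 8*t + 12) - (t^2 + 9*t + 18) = -17*t - 6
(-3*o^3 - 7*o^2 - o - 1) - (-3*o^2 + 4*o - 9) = -3*o^3 - 4*o^2 - 5*o + 8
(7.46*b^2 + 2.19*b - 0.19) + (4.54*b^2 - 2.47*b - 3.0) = 12.0*b^2 - 0.28*b - 3.19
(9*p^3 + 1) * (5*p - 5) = 45*p^4 - 45*p^3 + 5*p - 5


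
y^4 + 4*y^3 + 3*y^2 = y^2*(y + 1)*(y + 3)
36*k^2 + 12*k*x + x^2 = (6*k + x)^2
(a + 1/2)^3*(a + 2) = a^4 + 7*a^3/2 + 15*a^2/4 + 13*a/8 + 1/4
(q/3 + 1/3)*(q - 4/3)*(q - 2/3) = q^3/3 - q^2/3 - 10*q/27 + 8/27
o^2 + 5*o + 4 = (o + 1)*(o + 4)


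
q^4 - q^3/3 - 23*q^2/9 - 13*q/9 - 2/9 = (q - 2)*(q + 1/3)^2*(q + 1)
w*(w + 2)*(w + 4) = w^3 + 6*w^2 + 8*w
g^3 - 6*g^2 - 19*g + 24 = (g - 8)*(g - 1)*(g + 3)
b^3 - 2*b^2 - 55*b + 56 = (b - 8)*(b - 1)*(b + 7)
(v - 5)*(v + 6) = v^2 + v - 30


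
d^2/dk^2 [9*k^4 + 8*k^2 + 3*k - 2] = 108*k^2 + 16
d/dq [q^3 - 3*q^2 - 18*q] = 3*q^2 - 6*q - 18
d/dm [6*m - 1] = 6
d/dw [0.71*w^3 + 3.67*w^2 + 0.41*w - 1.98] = 2.13*w^2 + 7.34*w + 0.41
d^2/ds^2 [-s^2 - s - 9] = -2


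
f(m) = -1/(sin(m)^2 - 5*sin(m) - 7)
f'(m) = -(-2*sin(m)*cos(m) + 5*cos(m))/(sin(m)^2 - 5*sin(m) - 7)^2 = (2*sin(m) - 5)*cos(m)/(5*sin(m) + cos(m)^2 + 6)^2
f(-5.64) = 0.10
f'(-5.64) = -0.03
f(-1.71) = 0.94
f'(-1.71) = 0.85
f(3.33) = 0.17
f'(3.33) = 0.15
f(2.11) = 0.09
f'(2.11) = 0.02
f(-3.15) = 0.14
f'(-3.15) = 0.10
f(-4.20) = 0.09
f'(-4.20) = 0.01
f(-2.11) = 0.51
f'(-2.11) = 0.89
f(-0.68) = 0.29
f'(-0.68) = -0.41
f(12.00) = 0.25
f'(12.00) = -0.32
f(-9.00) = 0.21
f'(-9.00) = 0.23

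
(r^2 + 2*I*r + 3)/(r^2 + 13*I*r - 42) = (r^2 + 2*I*r + 3)/(r^2 + 13*I*r - 42)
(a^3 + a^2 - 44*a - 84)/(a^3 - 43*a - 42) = (a + 2)/(a + 1)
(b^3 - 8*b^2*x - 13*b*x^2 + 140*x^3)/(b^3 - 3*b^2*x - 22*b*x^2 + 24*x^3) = (b^2 - 12*b*x + 35*x^2)/(b^2 - 7*b*x + 6*x^2)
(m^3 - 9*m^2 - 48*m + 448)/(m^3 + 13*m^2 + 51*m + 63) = (m^2 - 16*m + 64)/(m^2 + 6*m + 9)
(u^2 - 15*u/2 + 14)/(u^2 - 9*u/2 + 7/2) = (u - 4)/(u - 1)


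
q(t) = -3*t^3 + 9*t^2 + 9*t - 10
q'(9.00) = -558.00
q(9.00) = -1387.00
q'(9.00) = -558.00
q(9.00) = -1387.00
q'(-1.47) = -36.91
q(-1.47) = 5.75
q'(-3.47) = -161.83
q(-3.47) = 192.48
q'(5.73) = -183.36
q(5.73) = -227.33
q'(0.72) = 17.29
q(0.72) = 0.03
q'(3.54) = -40.06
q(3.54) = 1.56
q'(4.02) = -64.08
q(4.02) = -23.27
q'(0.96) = 17.99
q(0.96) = 4.28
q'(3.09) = -21.31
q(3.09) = 15.23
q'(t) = -9*t^2 + 18*t + 9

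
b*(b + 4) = b^2 + 4*b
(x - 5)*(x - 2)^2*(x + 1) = x^4 - 8*x^3 + 15*x^2 + 4*x - 20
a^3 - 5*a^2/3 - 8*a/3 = a*(a - 8/3)*(a + 1)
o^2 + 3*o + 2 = (o + 1)*(o + 2)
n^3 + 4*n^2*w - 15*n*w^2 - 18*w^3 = (n - 3*w)*(n + w)*(n + 6*w)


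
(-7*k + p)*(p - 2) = -7*k*p + 14*k + p^2 - 2*p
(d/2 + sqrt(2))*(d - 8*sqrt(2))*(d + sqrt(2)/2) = d^3/2 - 11*sqrt(2)*d^2/4 - 19*d - 8*sqrt(2)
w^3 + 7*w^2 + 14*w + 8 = (w + 1)*(w + 2)*(w + 4)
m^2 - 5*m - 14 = (m - 7)*(m + 2)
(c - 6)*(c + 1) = c^2 - 5*c - 6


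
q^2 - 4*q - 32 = (q - 8)*(q + 4)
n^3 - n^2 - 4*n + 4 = (n - 2)*(n - 1)*(n + 2)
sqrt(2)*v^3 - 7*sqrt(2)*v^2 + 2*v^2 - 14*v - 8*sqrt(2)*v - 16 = (v - 8)*(v + sqrt(2))*(sqrt(2)*v + sqrt(2))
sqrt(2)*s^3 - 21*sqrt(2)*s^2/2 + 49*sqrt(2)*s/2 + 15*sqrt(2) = (s - 6)*(s - 5)*(sqrt(2)*s + sqrt(2)/2)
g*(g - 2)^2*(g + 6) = g^4 + 2*g^3 - 20*g^2 + 24*g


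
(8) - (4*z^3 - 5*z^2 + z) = -4*z^3 + 5*z^2 - z + 8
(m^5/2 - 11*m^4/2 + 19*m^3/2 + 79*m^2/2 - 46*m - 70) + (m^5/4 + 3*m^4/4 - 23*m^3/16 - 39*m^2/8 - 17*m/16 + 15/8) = 3*m^5/4 - 19*m^4/4 + 129*m^3/16 + 277*m^2/8 - 753*m/16 - 545/8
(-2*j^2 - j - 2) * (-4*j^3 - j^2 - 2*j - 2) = 8*j^5 + 6*j^4 + 13*j^3 + 8*j^2 + 6*j + 4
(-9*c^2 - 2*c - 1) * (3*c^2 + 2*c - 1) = -27*c^4 - 24*c^3 + 2*c^2 + 1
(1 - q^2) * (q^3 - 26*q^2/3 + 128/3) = -q^5 + 26*q^4/3 + q^3 - 154*q^2/3 + 128/3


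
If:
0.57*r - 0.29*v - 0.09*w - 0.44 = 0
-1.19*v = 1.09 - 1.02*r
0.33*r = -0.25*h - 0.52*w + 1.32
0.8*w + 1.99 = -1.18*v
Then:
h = 7.86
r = 0.17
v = -0.77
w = -1.35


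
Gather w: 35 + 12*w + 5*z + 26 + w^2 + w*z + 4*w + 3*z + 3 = w^2 + w*(z + 16) + 8*z + 64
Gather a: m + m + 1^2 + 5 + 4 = 2*m + 10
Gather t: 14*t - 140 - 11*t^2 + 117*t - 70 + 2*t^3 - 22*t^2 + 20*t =2*t^3 - 33*t^2 + 151*t - 210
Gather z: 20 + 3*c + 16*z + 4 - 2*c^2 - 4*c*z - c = -2*c^2 + 2*c + z*(16 - 4*c) + 24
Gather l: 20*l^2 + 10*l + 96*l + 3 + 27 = 20*l^2 + 106*l + 30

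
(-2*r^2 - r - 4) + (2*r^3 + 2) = 2*r^3 - 2*r^2 - r - 2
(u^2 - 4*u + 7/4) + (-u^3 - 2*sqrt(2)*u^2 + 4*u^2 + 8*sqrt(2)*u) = -u^3 - 2*sqrt(2)*u^2 + 5*u^2 - 4*u + 8*sqrt(2)*u + 7/4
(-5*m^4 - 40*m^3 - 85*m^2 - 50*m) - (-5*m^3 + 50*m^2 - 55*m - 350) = -5*m^4 - 35*m^3 - 135*m^2 + 5*m + 350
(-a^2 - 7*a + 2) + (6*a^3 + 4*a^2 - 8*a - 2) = 6*a^3 + 3*a^2 - 15*a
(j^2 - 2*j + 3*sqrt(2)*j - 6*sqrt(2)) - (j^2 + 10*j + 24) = -12*j + 3*sqrt(2)*j - 24 - 6*sqrt(2)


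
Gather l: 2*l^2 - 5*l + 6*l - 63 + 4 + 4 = 2*l^2 + l - 55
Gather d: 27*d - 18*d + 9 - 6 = 9*d + 3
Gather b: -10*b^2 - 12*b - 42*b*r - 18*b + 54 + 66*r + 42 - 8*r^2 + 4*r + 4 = -10*b^2 + b*(-42*r - 30) - 8*r^2 + 70*r + 100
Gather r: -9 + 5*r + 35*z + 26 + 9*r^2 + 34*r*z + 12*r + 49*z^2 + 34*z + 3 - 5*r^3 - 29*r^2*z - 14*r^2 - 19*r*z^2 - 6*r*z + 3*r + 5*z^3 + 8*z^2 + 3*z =-5*r^3 + r^2*(-29*z - 5) + r*(-19*z^2 + 28*z + 20) + 5*z^3 + 57*z^2 + 72*z + 20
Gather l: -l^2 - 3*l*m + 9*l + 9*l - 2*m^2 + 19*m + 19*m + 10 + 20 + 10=-l^2 + l*(18 - 3*m) - 2*m^2 + 38*m + 40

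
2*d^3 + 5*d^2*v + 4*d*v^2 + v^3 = (d + v)^2*(2*d + v)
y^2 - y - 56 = (y - 8)*(y + 7)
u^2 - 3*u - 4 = (u - 4)*(u + 1)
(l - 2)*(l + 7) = l^2 + 5*l - 14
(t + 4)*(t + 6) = t^2 + 10*t + 24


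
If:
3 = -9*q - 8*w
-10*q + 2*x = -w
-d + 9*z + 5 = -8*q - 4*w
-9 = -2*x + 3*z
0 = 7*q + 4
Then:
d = -2433/56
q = -4/7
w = 15/56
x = -335/112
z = -839/168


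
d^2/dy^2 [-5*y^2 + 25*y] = -10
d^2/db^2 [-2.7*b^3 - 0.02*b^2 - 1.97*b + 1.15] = -16.2*b - 0.04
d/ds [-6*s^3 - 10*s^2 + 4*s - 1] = -18*s^2 - 20*s + 4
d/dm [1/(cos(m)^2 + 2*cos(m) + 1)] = 2*sin(m)/(cos(m) + 1)^3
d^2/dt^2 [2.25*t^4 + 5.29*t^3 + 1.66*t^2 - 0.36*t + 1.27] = 27.0*t^2 + 31.74*t + 3.32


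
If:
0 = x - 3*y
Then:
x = 3*y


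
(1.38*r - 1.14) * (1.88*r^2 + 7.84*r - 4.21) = 2.5944*r^3 + 8.676*r^2 - 14.7474*r + 4.7994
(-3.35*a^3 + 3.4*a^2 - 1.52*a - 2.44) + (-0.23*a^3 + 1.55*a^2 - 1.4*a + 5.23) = -3.58*a^3 + 4.95*a^2 - 2.92*a + 2.79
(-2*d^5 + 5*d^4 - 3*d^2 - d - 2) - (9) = -2*d^5 + 5*d^4 - 3*d^2 - d - 11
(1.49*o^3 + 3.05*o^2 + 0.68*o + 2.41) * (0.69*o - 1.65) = 1.0281*o^4 - 0.354*o^3 - 4.5633*o^2 + 0.5409*o - 3.9765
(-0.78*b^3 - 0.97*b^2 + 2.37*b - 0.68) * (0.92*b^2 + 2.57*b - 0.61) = -0.7176*b^5 - 2.897*b^4 + 0.1633*b^3 + 6.057*b^2 - 3.1933*b + 0.4148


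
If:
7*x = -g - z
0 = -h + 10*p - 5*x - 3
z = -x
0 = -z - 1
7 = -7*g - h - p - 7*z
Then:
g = -6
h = 412/11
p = 50/11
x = 1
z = -1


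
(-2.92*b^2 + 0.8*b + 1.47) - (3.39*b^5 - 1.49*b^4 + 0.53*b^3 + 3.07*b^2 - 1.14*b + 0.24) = -3.39*b^5 + 1.49*b^4 - 0.53*b^3 - 5.99*b^2 + 1.94*b + 1.23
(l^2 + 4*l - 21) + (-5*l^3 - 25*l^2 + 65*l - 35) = -5*l^3 - 24*l^2 + 69*l - 56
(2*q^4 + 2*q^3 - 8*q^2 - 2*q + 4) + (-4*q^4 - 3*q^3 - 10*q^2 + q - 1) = -2*q^4 - q^3 - 18*q^2 - q + 3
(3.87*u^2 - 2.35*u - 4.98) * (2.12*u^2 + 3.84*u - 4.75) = 8.2044*u^4 + 9.8788*u^3 - 37.9641*u^2 - 7.9607*u + 23.655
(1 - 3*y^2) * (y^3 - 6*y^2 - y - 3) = -3*y^5 + 18*y^4 + 4*y^3 + 3*y^2 - y - 3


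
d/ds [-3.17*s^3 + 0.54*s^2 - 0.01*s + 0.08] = -9.51*s^2 + 1.08*s - 0.01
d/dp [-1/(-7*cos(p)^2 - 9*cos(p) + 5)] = (14*cos(p) + 9)*sin(p)/(7*cos(p)^2 + 9*cos(p) - 5)^2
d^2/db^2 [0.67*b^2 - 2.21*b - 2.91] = 1.34000000000000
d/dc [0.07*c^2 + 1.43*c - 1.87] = 0.14*c + 1.43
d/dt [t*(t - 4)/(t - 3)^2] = 2*(6 - t)/(t^3 - 9*t^2 + 27*t - 27)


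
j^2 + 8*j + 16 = (j + 4)^2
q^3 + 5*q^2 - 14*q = q*(q - 2)*(q + 7)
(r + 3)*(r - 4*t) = r^2 - 4*r*t + 3*r - 12*t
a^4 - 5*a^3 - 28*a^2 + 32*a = a*(a - 8)*(a - 1)*(a + 4)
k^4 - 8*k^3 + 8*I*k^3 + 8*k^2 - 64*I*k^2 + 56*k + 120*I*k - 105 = (k - 5)*(k - 3)*(k + I)*(k + 7*I)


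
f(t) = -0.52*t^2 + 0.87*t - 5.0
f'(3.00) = -2.25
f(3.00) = -7.07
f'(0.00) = 0.87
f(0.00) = -5.00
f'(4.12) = -3.41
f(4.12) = -10.24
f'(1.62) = -0.81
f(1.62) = -4.96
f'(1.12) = -0.29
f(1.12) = -4.68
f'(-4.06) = 5.09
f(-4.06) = -17.10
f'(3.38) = -2.65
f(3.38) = -8.00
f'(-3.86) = 4.88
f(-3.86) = -16.11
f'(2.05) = -1.26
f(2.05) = -5.40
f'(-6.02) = 7.13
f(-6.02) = -29.08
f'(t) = 0.87 - 1.04*t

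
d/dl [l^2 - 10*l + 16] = 2*l - 10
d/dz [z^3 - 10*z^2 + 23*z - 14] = 3*z^2 - 20*z + 23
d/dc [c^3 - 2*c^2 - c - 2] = 3*c^2 - 4*c - 1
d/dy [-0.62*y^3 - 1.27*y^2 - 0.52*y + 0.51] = -1.86*y^2 - 2.54*y - 0.52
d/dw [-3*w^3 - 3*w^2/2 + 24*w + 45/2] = -9*w^2 - 3*w + 24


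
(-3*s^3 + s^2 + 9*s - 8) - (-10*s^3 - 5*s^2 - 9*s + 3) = 7*s^3 + 6*s^2 + 18*s - 11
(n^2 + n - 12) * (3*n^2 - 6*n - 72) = 3*n^4 - 3*n^3 - 114*n^2 + 864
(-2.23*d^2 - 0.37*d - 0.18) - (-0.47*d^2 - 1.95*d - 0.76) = -1.76*d^2 + 1.58*d + 0.58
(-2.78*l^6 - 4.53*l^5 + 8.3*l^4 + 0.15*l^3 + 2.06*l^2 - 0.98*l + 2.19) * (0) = 0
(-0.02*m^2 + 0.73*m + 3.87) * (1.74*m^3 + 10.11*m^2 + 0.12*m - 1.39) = -0.0348*m^5 + 1.068*m^4 + 14.1117*m^3 + 39.2411*m^2 - 0.5503*m - 5.3793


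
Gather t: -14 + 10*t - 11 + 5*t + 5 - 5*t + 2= 10*t - 18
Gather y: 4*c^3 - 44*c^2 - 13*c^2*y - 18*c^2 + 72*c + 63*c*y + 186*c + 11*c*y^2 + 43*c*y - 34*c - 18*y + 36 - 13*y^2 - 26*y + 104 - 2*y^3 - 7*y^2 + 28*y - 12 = 4*c^3 - 62*c^2 + 224*c - 2*y^3 + y^2*(11*c - 20) + y*(-13*c^2 + 106*c - 16) + 128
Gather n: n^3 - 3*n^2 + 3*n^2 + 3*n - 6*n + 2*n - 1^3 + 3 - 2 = n^3 - n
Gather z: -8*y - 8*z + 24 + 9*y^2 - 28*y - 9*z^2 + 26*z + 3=9*y^2 - 36*y - 9*z^2 + 18*z + 27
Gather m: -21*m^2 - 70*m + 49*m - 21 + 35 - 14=-21*m^2 - 21*m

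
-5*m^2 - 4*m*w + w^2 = (-5*m + w)*(m + w)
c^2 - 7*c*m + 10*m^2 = (c - 5*m)*(c - 2*m)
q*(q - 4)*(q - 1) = q^3 - 5*q^2 + 4*q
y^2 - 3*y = y*(y - 3)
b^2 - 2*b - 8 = (b - 4)*(b + 2)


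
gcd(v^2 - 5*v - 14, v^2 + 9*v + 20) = 1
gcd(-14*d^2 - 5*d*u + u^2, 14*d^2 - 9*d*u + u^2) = -7*d + u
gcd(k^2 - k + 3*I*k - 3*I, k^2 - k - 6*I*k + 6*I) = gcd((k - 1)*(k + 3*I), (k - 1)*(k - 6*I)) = k - 1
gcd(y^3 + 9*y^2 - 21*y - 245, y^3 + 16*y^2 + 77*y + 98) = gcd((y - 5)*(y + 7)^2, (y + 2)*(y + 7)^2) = y^2 + 14*y + 49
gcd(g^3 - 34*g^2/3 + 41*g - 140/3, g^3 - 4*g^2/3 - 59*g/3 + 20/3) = g - 5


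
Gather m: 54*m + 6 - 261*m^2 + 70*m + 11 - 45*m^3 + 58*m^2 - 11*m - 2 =-45*m^3 - 203*m^2 + 113*m + 15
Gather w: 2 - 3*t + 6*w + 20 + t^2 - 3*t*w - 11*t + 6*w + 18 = t^2 - 14*t + w*(12 - 3*t) + 40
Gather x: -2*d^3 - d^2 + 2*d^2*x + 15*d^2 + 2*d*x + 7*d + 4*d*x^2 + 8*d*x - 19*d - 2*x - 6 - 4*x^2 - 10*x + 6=-2*d^3 + 14*d^2 - 12*d + x^2*(4*d - 4) + x*(2*d^2 + 10*d - 12)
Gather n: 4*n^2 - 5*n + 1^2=4*n^2 - 5*n + 1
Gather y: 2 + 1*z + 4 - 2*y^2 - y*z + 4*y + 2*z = -2*y^2 + y*(4 - z) + 3*z + 6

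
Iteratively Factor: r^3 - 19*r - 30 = (r + 2)*(r^2 - 2*r - 15) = (r - 5)*(r + 2)*(r + 3)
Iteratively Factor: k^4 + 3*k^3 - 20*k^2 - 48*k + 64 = (k - 4)*(k^3 + 7*k^2 + 8*k - 16) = (k - 4)*(k + 4)*(k^2 + 3*k - 4) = (k - 4)*(k + 4)^2*(k - 1)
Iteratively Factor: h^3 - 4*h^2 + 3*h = (h)*(h^2 - 4*h + 3) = h*(h - 3)*(h - 1)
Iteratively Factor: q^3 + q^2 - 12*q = (q + 4)*(q^2 - 3*q) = q*(q + 4)*(q - 3)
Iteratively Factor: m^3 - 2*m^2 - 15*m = (m + 3)*(m^2 - 5*m) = m*(m + 3)*(m - 5)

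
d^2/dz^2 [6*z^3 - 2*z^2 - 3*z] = 36*z - 4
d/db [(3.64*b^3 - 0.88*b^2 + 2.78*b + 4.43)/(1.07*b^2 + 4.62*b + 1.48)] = (3.8948*b^4 + 33.6336*b^3 + 9.1214*b^2 - 12.085*b - 16.3522)/(1.1449*b^4 + 9.8868*b^3 + 24.5116*b^2 + 13.6752*b + 2.1904)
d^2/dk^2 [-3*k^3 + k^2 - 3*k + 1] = 2 - 18*k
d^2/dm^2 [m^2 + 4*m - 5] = 2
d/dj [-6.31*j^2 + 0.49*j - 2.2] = 0.49 - 12.62*j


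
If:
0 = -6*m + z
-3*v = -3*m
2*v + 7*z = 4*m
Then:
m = 0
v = 0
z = 0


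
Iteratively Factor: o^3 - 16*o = (o)*(o^2 - 16) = o*(o - 4)*(o + 4)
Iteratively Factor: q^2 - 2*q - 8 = (q - 4)*(q + 2)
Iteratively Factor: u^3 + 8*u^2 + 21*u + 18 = (u + 2)*(u^2 + 6*u + 9) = (u + 2)*(u + 3)*(u + 3)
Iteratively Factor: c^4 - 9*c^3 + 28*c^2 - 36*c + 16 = (c - 4)*(c^3 - 5*c^2 + 8*c - 4) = (c - 4)*(c - 1)*(c^2 - 4*c + 4) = (c - 4)*(c - 2)*(c - 1)*(c - 2)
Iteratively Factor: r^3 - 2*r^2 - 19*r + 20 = (r + 4)*(r^2 - 6*r + 5) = (r - 1)*(r + 4)*(r - 5)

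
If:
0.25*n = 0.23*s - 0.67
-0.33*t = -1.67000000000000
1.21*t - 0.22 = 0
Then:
No Solution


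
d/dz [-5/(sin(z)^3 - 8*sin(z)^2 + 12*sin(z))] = 5*(3*cos(z) - 16/tan(z) + 12*cos(z)/sin(z)^2)/((sin(z) - 6)^2*(sin(z) - 2)^2)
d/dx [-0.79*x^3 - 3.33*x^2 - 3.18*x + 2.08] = -2.37*x^2 - 6.66*x - 3.18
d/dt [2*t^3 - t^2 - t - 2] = 6*t^2 - 2*t - 1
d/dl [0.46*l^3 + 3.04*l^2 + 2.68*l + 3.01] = 1.38*l^2 + 6.08*l + 2.68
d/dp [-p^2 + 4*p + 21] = 4 - 2*p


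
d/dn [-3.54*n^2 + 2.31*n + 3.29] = 2.31 - 7.08*n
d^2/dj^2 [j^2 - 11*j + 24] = 2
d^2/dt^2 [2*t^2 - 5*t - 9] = 4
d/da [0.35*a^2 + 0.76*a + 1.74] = 0.7*a + 0.76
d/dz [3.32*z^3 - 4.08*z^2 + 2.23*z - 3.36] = 9.96*z^2 - 8.16*z + 2.23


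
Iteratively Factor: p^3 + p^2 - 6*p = (p + 3)*(p^2 - 2*p) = (p - 2)*(p + 3)*(p)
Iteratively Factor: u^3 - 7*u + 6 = (u + 3)*(u^2 - 3*u + 2) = (u - 1)*(u + 3)*(u - 2)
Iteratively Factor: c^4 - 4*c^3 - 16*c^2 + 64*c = (c)*(c^3 - 4*c^2 - 16*c + 64) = c*(c - 4)*(c^2 - 16) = c*(c - 4)^2*(c + 4)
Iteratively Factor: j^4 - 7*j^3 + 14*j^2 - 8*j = (j - 2)*(j^3 - 5*j^2 + 4*j) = j*(j - 2)*(j^2 - 5*j + 4) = j*(j - 4)*(j - 2)*(j - 1)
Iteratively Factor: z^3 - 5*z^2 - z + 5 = (z + 1)*(z^2 - 6*z + 5) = (z - 5)*(z + 1)*(z - 1)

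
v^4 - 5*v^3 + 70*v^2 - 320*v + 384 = (v - 3)*(v - 2)*(v - 8*I)*(v + 8*I)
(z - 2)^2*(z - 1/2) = z^3 - 9*z^2/2 + 6*z - 2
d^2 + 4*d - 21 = (d - 3)*(d + 7)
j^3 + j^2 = j^2*(j + 1)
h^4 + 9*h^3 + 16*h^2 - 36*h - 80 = (h - 2)*(h + 2)*(h + 4)*(h + 5)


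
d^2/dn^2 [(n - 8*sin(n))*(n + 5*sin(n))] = 3*n*sin(n) + 160*sin(n)^2 - 6*cos(n) - 78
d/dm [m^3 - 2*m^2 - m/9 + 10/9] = 3*m^2 - 4*m - 1/9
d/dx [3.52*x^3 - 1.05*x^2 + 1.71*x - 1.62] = 10.56*x^2 - 2.1*x + 1.71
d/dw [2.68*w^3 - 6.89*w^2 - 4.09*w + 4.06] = 8.04*w^2 - 13.78*w - 4.09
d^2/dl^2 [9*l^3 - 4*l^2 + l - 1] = 54*l - 8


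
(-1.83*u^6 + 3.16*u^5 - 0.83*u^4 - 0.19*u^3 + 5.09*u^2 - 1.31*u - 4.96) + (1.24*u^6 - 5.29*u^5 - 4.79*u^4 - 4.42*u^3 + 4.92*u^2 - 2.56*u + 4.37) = -0.59*u^6 - 2.13*u^5 - 5.62*u^4 - 4.61*u^3 + 10.01*u^2 - 3.87*u - 0.59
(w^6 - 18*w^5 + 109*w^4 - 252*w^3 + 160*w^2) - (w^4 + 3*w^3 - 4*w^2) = w^6 - 18*w^5 + 108*w^4 - 255*w^3 + 164*w^2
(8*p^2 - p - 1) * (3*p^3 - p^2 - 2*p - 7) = 24*p^5 - 11*p^4 - 18*p^3 - 53*p^2 + 9*p + 7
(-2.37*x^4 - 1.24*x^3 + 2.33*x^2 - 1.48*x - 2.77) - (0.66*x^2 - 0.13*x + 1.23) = -2.37*x^4 - 1.24*x^3 + 1.67*x^2 - 1.35*x - 4.0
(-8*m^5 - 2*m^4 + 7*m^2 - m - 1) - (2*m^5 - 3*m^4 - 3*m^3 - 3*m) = -10*m^5 + m^4 + 3*m^3 + 7*m^2 + 2*m - 1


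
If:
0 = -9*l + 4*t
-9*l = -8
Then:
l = 8/9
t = 2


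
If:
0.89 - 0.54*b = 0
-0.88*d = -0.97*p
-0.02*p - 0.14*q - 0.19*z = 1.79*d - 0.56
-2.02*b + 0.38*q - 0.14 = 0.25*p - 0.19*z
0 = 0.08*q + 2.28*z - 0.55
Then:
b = 1.65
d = -0.38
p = -0.34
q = 8.94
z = -0.07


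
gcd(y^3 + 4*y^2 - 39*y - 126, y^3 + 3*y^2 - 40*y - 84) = y^2 + y - 42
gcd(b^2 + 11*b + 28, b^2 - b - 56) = b + 7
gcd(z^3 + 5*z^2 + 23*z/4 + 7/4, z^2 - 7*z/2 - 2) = z + 1/2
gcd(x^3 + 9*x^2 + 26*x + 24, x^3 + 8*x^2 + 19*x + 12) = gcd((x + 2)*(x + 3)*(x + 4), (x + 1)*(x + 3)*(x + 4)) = x^2 + 7*x + 12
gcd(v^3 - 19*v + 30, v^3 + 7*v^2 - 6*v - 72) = v - 3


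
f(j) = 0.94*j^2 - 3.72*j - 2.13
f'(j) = 1.88*j - 3.72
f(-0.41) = -0.45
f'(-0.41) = -4.49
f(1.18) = -5.21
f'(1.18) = -1.50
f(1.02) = -4.95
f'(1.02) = -1.80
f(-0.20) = -1.35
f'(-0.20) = -4.10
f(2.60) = -5.45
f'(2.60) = 1.17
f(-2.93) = 16.84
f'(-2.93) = -9.23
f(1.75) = -5.76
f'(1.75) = -0.43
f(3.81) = -2.66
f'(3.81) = 3.44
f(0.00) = -2.13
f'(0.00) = -3.72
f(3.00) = -4.83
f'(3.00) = 1.92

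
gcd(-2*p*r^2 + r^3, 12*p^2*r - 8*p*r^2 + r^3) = 2*p*r - r^2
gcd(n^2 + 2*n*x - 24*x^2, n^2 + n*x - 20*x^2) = -n + 4*x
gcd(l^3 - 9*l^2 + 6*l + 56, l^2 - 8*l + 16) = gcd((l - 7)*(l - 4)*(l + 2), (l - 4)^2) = l - 4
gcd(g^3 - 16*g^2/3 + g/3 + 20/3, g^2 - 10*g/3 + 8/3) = g - 4/3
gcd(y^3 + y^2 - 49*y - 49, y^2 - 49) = y^2 - 49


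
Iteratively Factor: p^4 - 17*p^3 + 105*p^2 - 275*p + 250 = (p - 5)*(p^3 - 12*p^2 + 45*p - 50) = (p - 5)*(p - 2)*(p^2 - 10*p + 25) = (p - 5)^2*(p - 2)*(p - 5)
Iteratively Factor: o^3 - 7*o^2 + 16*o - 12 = (o - 3)*(o^2 - 4*o + 4) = (o - 3)*(o - 2)*(o - 2)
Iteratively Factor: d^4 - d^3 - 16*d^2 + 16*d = (d + 4)*(d^3 - 5*d^2 + 4*d) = (d - 4)*(d + 4)*(d^2 - d) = d*(d - 4)*(d + 4)*(d - 1)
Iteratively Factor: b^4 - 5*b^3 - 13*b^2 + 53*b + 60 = (b + 3)*(b^3 - 8*b^2 + 11*b + 20) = (b - 4)*(b + 3)*(b^2 - 4*b - 5) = (b - 4)*(b + 1)*(b + 3)*(b - 5)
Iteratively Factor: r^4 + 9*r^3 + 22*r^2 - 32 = (r + 4)*(r^3 + 5*r^2 + 2*r - 8) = (r + 2)*(r + 4)*(r^2 + 3*r - 4) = (r - 1)*(r + 2)*(r + 4)*(r + 4)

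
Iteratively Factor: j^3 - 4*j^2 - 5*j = (j - 5)*(j^2 + j) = j*(j - 5)*(j + 1)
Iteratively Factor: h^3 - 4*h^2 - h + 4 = (h + 1)*(h^2 - 5*h + 4) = (h - 4)*(h + 1)*(h - 1)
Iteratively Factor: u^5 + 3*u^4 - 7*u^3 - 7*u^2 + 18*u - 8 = (u + 2)*(u^4 + u^3 - 9*u^2 + 11*u - 4) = (u + 2)*(u + 4)*(u^3 - 3*u^2 + 3*u - 1) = (u - 1)*(u + 2)*(u + 4)*(u^2 - 2*u + 1) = (u - 1)^2*(u + 2)*(u + 4)*(u - 1)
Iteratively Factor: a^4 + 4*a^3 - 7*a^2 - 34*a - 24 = (a + 1)*(a^3 + 3*a^2 - 10*a - 24) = (a + 1)*(a + 2)*(a^2 + a - 12) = (a - 3)*(a + 1)*(a + 2)*(a + 4)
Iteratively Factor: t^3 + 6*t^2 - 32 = (t - 2)*(t^2 + 8*t + 16) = (t - 2)*(t + 4)*(t + 4)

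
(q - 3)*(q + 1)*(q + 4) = q^3 + 2*q^2 - 11*q - 12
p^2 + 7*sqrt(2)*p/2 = p*(p + 7*sqrt(2)/2)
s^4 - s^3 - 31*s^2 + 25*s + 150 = (s - 5)*(s - 3)*(s + 2)*(s + 5)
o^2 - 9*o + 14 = (o - 7)*(o - 2)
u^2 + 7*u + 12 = (u + 3)*(u + 4)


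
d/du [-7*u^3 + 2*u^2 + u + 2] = -21*u^2 + 4*u + 1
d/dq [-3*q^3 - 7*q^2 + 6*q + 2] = -9*q^2 - 14*q + 6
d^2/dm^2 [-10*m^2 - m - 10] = -20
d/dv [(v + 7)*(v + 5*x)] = 2*v + 5*x + 7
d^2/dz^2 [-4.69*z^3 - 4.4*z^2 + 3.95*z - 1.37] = -28.14*z - 8.8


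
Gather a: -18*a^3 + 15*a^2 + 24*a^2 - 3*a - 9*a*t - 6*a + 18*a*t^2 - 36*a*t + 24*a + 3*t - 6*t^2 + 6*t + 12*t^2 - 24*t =-18*a^3 + 39*a^2 + a*(18*t^2 - 45*t + 15) + 6*t^2 - 15*t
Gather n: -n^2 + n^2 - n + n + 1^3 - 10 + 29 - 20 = 0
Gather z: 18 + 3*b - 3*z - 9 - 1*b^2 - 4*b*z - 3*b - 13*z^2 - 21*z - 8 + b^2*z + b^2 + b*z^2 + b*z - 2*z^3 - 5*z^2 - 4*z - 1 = -2*z^3 + z^2*(b - 18) + z*(b^2 - 3*b - 28)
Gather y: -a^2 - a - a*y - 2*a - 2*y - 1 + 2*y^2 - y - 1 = -a^2 - 3*a + 2*y^2 + y*(-a - 3) - 2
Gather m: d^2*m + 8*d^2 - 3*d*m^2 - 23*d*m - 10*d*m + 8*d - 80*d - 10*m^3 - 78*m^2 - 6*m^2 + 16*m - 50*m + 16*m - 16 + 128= 8*d^2 - 72*d - 10*m^3 + m^2*(-3*d - 84) + m*(d^2 - 33*d - 18) + 112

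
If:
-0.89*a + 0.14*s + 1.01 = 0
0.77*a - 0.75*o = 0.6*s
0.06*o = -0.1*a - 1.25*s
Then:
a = 1.11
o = 1.26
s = -0.15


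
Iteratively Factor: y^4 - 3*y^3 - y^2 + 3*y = (y - 1)*(y^3 - 2*y^2 - 3*y) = (y - 3)*(y - 1)*(y^2 + y) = (y - 3)*(y - 1)*(y + 1)*(y)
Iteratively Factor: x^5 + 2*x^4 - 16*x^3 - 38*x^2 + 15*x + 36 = (x + 3)*(x^4 - x^3 - 13*x^2 + x + 12) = (x + 3)^2*(x^3 - 4*x^2 - x + 4) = (x - 1)*(x + 3)^2*(x^2 - 3*x - 4) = (x - 1)*(x + 1)*(x + 3)^2*(x - 4)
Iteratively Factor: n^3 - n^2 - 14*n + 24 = (n - 3)*(n^2 + 2*n - 8) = (n - 3)*(n + 4)*(n - 2)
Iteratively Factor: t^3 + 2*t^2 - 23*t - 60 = (t + 3)*(t^2 - t - 20) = (t + 3)*(t + 4)*(t - 5)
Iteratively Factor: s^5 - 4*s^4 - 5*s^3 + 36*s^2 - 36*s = (s)*(s^4 - 4*s^3 - 5*s^2 + 36*s - 36) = s*(s + 3)*(s^3 - 7*s^2 + 16*s - 12) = s*(s - 2)*(s + 3)*(s^2 - 5*s + 6) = s*(s - 2)^2*(s + 3)*(s - 3)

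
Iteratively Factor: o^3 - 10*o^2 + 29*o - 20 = (o - 4)*(o^2 - 6*o + 5) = (o - 4)*(o - 1)*(o - 5)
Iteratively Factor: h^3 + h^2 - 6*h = (h)*(h^2 + h - 6) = h*(h - 2)*(h + 3)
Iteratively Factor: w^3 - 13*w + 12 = (w + 4)*(w^2 - 4*w + 3) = (w - 1)*(w + 4)*(w - 3)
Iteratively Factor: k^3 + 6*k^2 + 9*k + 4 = (k + 1)*(k^2 + 5*k + 4) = (k + 1)^2*(k + 4)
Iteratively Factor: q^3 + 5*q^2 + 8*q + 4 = (q + 2)*(q^2 + 3*q + 2) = (q + 2)^2*(q + 1)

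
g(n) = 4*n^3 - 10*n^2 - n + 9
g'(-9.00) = 1151.00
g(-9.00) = -3708.00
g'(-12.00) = 1967.00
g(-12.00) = -8331.00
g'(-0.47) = 11.05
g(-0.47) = 6.85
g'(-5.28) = 439.14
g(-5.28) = -853.30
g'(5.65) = 269.07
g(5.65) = 405.57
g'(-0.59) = 14.98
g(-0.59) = 5.29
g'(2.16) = 11.79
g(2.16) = 0.49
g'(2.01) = 7.28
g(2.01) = -0.93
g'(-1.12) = 36.45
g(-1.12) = -8.04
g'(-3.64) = 230.80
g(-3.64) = -312.77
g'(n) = 12*n^2 - 20*n - 1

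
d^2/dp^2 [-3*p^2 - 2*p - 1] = -6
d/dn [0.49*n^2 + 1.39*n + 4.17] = 0.98*n + 1.39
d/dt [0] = 0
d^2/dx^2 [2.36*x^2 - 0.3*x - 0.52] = 4.72000000000000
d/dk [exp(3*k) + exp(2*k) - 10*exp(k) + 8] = (3*exp(2*k) + 2*exp(k) - 10)*exp(k)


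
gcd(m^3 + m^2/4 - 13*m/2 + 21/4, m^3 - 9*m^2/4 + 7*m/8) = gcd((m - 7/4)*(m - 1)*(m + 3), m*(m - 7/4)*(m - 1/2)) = m - 7/4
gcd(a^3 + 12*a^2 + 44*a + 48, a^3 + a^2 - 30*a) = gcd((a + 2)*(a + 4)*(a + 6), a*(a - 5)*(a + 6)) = a + 6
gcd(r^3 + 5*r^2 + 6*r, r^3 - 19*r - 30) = r^2 + 5*r + 6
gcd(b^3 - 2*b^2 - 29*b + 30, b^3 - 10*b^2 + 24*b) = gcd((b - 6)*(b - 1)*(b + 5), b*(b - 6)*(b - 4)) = b - 6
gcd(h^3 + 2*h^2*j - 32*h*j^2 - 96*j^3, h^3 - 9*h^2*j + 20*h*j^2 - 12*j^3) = h - 6*j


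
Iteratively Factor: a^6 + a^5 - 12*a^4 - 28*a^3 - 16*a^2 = (a)*(a^5 + a^4 - 12*a^3 - 28*a^2 - 16*a) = a^2*(a^4 + a^3 - 12*a^2 - 28*a - 16) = a^2*(a + 2)*(a^3 - a^2 - 10*a - 8) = a^2*(a - 4)*(a + 2)*(a^2 + 3*a + 2) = a^2*(a - 4)*(a + 1)*(a + 2)*(a + 2)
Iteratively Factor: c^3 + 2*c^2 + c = (c)*(c^2 + 2*c + 1) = c*(c + 1)*(c + 1)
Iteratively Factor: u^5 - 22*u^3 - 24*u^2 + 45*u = (u + 3)*(u^4 - 3*u^3 - 13*u^2 + 15*u) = u*(u + 3)*(u^3 - 3*u^2 - 13*u + 15) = u*(u - 1)*(u + 3)*(u^2 - 2*u - 15) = u*(u - 5)*(u - 1)*(u + 3)*(u + 3)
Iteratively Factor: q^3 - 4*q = (q)*(q^2 - 4) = q*(q + 2)*(q - 2)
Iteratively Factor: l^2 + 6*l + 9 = (l + 3)*(l + 3)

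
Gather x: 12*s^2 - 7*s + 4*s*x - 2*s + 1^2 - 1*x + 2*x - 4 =12*s^2 - 9*s + x*(4*s + 1) - 3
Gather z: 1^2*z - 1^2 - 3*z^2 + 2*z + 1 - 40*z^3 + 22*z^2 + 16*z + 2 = -40*z^3 + 19*z^2 + 19*z + 2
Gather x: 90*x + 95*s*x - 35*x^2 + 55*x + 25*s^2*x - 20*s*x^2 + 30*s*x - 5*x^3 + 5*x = -5*x^3 + x^2*(-20*s - 35) + x*(25*s^2 + 125*s + 150)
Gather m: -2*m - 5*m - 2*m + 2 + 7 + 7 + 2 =18 - 9*m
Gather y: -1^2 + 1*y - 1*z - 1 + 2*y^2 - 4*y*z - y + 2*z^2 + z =2*y^2 - 4*y*z + 2*z^2 - 2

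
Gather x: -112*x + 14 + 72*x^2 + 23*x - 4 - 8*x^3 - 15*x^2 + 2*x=-8*x^3 + 57*x^2 - 87*x + 10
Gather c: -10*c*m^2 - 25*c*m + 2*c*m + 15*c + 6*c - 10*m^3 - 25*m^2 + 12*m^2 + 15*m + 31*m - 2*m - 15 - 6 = c*(-10*m^2 - 23*m + 21) - 10*m^3 - 13*m^2 + 44*m - 21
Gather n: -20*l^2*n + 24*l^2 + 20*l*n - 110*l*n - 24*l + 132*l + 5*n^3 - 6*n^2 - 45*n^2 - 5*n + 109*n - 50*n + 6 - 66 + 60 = 24*l^2 + 108*l + 5*n^3 - 51*n^2 + n*(-20*l^2 - 90*l + 54)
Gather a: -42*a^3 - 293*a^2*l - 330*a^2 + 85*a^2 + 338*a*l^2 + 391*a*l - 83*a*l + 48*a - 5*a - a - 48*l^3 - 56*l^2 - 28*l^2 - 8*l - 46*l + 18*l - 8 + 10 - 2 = -42*a^3 + a^2*(-293*l - 245) + a*(338*l^2 + 308*l + 42) - 48*l^3 - 84*l^2 - 36*l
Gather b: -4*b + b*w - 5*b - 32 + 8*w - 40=b*(w - 9) + 8*w - 72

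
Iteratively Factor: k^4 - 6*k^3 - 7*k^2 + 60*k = (k - 4)*(k^3 - 2*k^2 - 15*k) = (k - 4)*(k + 3)*(k^2 - 5*k) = (k - 5)*(k - 4)*(k + 3)*(k)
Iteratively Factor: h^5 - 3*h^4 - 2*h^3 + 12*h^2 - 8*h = (h - 2)*(h^4 - h^3 - 4*h^2 + 4*h) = h*(h - 2)*(h^3 - h^2 - 4*h + 4) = h*(h - 2)^2*(h^2 + h - 2) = h*(h - 2)^2*(h - 1)*(h + 2)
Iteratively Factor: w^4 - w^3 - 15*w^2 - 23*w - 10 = (w - 5)*(w^3 + 4*w^2 + 5*w + 2) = (w - 5)*(w + 2)*(w^2 + 2*w + 1) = (w - 5)*(w + 1)*(w + 2)*(w + 1)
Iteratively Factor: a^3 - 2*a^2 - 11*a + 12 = (a + 3)*(a^2 - 5*a + 4) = (a - 4)*(a + 3)*(a - 1)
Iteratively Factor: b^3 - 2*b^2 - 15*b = (b + 3)*(b^2 - 5*b) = (b - 5)*(b + 3)*(b)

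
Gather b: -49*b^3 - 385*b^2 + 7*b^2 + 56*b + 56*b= -49*b^3 - 378*b^2 + 112*b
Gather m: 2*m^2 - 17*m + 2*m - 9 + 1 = 2*m^2 - 15*m - 8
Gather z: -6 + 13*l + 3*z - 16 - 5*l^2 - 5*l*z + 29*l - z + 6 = -5*l^2 + 42*l + z*(2 - 5*l) - 16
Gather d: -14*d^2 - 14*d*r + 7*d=-14*d^2 + d*(7 - 14*r)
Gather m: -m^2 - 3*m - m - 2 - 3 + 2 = -m^2 - 4*m - 3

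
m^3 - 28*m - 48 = (m - 6)*(m + 2)*(m + 4)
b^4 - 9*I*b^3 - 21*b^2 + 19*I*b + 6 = (b - 6*I)*(b - I)^3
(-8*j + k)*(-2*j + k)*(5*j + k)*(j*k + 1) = 80*j^4*k - 34*j^3*k^2 + 80*j^3 - 5*j^2*k^3 - 34*j^2*k + j*k^4 - 5*j*k^2 + k^3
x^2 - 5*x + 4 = (x - 4)*(x - 1)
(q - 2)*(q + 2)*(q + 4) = q^3 + 4*q^2 - 4*q - 16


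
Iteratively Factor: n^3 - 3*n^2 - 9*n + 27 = (n - 3)*(n^2 - 9) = (n - 3)*(n + 3)*(n - 3)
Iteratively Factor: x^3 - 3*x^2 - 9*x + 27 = (x + 3)*(x^2 - 6*x + 9) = (x - 3)*(x + 3)*(x - 3)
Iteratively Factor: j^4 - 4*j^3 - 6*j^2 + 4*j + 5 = (j + 1)*(j^3 - 5*j^2 - j + 5) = (j - 1)*(j + 1)*(j^2 - 4*j - 5) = (j - 5)*(j - 1)*(j + 1)*(j + 1)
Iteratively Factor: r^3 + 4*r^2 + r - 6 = (r - 1)*(r^2 + 5*r + 6) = (r - 1)*(r + 3)*(r + 2)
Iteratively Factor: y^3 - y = (y + 1)*(y^2 - y) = y*(y + 1)*(y - 1)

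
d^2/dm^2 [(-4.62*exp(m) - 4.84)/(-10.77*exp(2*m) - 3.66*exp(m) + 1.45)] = (535.887198*exp(4*m) + 2063.51046*exp(3*m) + 1005.241644*exp(2*m) + 391.688484*exp(m) + 35.39943)*exp(m)/(1249.243533*exp(6*m) + 1273.602042*exp(5*m) - 71.7572789999999*exp(4*m) - 293.910444*exp(3*m) + 9.660915*exp(2*m) + 23.08545*exp(m) - 3.048625)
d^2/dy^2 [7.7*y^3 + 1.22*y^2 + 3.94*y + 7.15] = 46.2*y + 2.44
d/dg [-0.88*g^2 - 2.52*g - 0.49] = -1.76*g - 2.52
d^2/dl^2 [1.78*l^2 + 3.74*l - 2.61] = 3.56000000000000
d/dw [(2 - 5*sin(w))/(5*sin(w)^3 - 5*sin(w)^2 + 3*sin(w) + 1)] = (50*sin(w)^3 - 55*sin(w)^2 + 20*sin(w) - 11)*cos(w)/(5*sin(w)^3 - 5*sin(w)^2 + 3*sin(w) + 1)^2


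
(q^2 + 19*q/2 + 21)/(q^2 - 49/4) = 2*(q + 6)/(2*q - 7)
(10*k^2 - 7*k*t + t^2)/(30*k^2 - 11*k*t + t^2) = (-2*k + t)/(-6*k + t)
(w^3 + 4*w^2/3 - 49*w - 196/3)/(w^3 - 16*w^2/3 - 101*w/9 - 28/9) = 3*(w + 7)/(3*w + 1)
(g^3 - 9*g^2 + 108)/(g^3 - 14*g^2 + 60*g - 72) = (g + 3)/(g - 2)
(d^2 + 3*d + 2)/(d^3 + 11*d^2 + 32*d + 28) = (d + 1)/(d^2 + 9*d + 14)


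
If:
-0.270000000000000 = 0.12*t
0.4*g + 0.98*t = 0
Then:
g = 5.51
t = -2.25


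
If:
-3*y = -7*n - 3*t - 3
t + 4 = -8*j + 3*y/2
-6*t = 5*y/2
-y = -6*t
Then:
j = -1/2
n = -3/7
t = 0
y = 0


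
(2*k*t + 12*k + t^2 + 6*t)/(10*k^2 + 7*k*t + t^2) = (t + 6)/(5*k + t)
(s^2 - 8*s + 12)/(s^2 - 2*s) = (s - 6)/s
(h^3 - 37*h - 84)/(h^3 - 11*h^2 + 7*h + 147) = (h + 4)/(h - 7)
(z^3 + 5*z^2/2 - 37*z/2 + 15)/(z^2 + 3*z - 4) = (z^2 + 7*z/2 - 15)/(z + 4)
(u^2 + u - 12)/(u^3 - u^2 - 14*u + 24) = 1/(u - 2)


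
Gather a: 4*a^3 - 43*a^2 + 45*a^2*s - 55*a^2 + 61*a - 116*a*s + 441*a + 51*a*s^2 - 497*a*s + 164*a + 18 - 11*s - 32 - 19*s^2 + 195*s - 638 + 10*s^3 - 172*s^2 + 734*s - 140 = 4*a^3 + a^2*(45*s - 98) + a*(51*s^2 - 613*s + 666) + 10*s^3 - 191*s^2 + 918*s - 792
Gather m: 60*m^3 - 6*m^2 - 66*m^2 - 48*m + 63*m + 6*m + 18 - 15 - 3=60*m^3 - 72*m^2 + 21*m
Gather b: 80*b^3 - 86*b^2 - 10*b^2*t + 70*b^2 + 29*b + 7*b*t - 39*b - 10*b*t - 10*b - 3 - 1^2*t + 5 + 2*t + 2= 80*b^3 + b^2*(-10*t - 16) + b*(-3*t - 20) + t + 4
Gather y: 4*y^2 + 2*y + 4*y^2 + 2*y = 8*y^2 + 4*y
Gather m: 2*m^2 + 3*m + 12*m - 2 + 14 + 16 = 2*m^2 + 15*m + 28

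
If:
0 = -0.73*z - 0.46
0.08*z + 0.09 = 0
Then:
No Solution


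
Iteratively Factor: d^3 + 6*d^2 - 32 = (d + 4)*(d^2 + 2*d - 8) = (d + 4)^2*(d - 2)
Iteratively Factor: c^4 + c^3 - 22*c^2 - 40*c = (c)*(c^3 + c^2 - 22*c - 40) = c*(c + 2)*(c^2 - c - 20) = c*(c - 5)*(c + 2)*(c + 4)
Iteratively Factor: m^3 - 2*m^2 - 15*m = (m + 3)*(m^2 - 5*m) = (m - 5)*(m + 3)*(m)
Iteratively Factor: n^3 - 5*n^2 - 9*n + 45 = (n - 5)*(n^2 - 9) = (n - 5)*(n - 3)*(n + 3)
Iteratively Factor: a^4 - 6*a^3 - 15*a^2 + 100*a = (a)*(a^3 - 6*a^2 - 15*a + 100) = a*(a + 4)*(a^2 - 10*a + 25) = a*(a - 5)*(a + 4)*(a - 5)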